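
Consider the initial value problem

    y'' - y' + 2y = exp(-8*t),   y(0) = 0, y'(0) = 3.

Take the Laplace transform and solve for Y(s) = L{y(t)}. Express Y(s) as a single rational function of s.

Y(s) = (3*s + 25)/(s^3 + 7*s^2 - 6*s + 16)

Transform both sides with L{·}.
Using L{y''} = s^2 Y - s·y(0) - y'(0) and L{y'} = sY - y(0), with y(0) = 0, y'(0) = 3, the left side becomes (s^2 - s + 2)Y - (3).
The right side is L{exp(-8*t)} = 1/(s + 8).
So (s^2 - s + 2)Y = 1/(s + 8) + (3).
Solve for Y(s) and write it as one ratio of polynomials.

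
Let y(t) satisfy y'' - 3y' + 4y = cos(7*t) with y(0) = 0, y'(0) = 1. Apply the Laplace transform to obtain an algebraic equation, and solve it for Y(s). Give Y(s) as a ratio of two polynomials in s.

Y(s) = (s^2 + s + 49)/(s^4 - 3*s^3 + 53*s^2 - 147*s + 196)

Laplace-transform each side.
Using L{y''} = s^2 Y - s·y(0) - y'(0) and L{y'} = sY - y(0), with y(0) = 0, y'(0) = 1, the left side becomes (s^2 - 3*s + 4)Y - (1).
The right side is L{cos(7*t)} = s/(s^2 + 49).
So (s^2 - 3*s + 4)Y = s/(s^2 + 49) + (1).
Isolate Y and clear denominators.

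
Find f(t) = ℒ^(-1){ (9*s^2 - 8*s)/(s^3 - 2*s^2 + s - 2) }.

f(t) = 4*exp(2*t) + 2*sin(t) + 5*cos(t)

Factor the denominator: s^3 - 2*s^2 + s - 2 = (s - 2)*(s^2 + 1).
Partial fraction decomposition gives [4/(s - 2)] + [5*s/(s^2 + 1)] + [2/(s^2 + 1)].
Invert each term: 4/(s - 2) ↔ 4e^(2t); 5·s/(s^2 + 1) ↔ 5cos(t); 2·1/(s^2 + 1) ↔ 2sin(t).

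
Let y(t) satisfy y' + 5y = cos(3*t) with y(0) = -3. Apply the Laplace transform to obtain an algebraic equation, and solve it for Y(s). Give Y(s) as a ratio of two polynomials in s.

Laplace-transform each side.
With L{y'} = sY - y(0) = sY - (-3): the LHS transforms to (s + 5)Y - (-3).
The right side is L{cos(3*t)} = s/(s^2 + 9).
So (s + 5)Y = s/(s^2 + 9) + (-3).
Divide through and combine into a single rational function.

Y(s) = (-3*s^2 + s - 27)/(s^3 + 5*s^2 + 9*s + 45)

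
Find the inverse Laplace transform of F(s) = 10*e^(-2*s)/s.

The factor e^(-2s) signals a time shift by c = 2 (second shifting theorem).
L{10} = 10/s, so L^-1{10/s} = 10.
Hence the inverse is u(t - 2) times that function evaluated at t - 2.

Heaviside(t - 2)*(10)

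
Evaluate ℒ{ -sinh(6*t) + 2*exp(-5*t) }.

Apply the Laplace transform termwise.
(2)·[L{e^(-5t)} = 1/(s + 5)]; (-1)·[L{sinh(6t)} = 6/(s^2 - 36)].

-6/(s^2 - 36) + 2/(s + 5)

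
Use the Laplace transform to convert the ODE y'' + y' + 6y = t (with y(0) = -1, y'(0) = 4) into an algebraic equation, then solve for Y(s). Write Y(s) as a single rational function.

Apply the Laplace transform to the equation.
With L{y''} = s^2 Y - s·y(0) - y'(0) and L{y'} = sY - y(0), with y(0) = -1, y'(0) = 4: the LHS transforms to (s^2 + s + 6)Y - (-s + 3).
The right side is L{t} = s^(-2).
So (s^2 + s + 6)Y = s^(-2) + (-s + 3).
Solve for Y(s) and write it as one ratio of polynomials.

Y(s) = (-s^3 + 3*s^2 + 1)/(s^4 + s^3 + 6*s^2)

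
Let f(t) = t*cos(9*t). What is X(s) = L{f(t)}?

L{cos(9t)} = s/(s^2 + 81).
Then apply L{t·g(t)} = -d/ds[G(s)] with G(s) = s/(s^2 + 81):
differentiating 1 time and applying the sign gives (s - 9)*(s + 9)/(s^2 + 81)^2.

X(s) = (s - 9)*(s + 9)/(s^2 + 81)^2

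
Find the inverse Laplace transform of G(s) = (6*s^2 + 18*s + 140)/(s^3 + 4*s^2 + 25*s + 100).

2*sin(5*t) + 2*cos(5*t) + 4*exp(-4*t)

Factor the denominator: s^3 + 4*s^2 + 25*s + 100 = (s + 4)*(s^2 + 25).
Partial fraction decomposition gives [4/(s + 4)] + [2*s/(s^2 + 25)] + [10/(s^2 + 25)].
Invert each term: 4/(s + 4) ↔ 4e^(-4t); 2·s/(s^2 + 25) ↔ 2cos(5t); 2·5/(s^2 + 25) ↔ 2sin(5t).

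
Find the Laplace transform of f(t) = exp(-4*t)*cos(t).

(s + 4)/((s + 4)^2 + 1)

L{cos(t)} = s/(s^2 + 1).
By the first shifting theorem, multiplying by e^(-4t) replaces s with s + 4.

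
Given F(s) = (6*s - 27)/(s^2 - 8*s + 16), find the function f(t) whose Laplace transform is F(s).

Factor the denominator: s^2 - 8*s + 16 = (s - 4)^2.
Partial fraction decomposition gives [6/(s - 4)] + [-3/(s - 4)^2].
Invert each term: 6/(s - 4) ↔ 6e^(4t); -3/(s - 4)^2 ↔ -3t·e^(4t).

f(t) = -3*t*exp(4*t) + 6*exp(4*t)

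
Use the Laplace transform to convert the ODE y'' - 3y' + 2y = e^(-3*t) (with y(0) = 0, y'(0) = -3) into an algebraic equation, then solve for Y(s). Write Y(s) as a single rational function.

Y(s) = (-3*s - 8)/(s^3 - 7*s + 6)

Laplace-transform each side.
Using L{y''} = s^2 Y - s·y(0) - y'(0) and L{y'} = sY - y(0), with y(0) = 0, y'(0) = -3, the left side becomes (s^2 - 3*s + 2)Y - (-3).
The right side is L{e^(-3*t)} = 1/(s + 3).
So (s^2 - 3*s + 2)Y = 1/(s + 3) + (-3).
Divide through and combine into a single rational function.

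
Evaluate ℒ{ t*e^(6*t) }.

L{t} = 1!/s^2 = 1/s^2.
By the first shifting theorem, multiplying by e^(6t) replaces s with s - 6.

(s - 6)^(-2)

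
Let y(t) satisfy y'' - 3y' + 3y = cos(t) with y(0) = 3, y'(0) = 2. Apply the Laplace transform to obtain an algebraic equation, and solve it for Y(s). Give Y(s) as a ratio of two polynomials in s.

Take the Laplace transform of both sides.
With L{y''} = s^2 Y - s·y(0) - y'(0) and L{y'} = sY - y(0), with y(0) = 3, y'(0) = 2: the LHS transforms to (s^2 - 3*s + 3)Y - (3*s - 7).
The right side is L{cos(t)} = s/(s^2 + 1).
So (s^2 - 3*s + 3)Y = s/(s^2 + 1) + (3*s - 7).
Divide through and combine into a single rational function.

Y(s) = (3*s^3 - 7*s^2 + 4*s - 7)/(s^4 - 3*s^3 + 4*s^2 - 3*s + 3)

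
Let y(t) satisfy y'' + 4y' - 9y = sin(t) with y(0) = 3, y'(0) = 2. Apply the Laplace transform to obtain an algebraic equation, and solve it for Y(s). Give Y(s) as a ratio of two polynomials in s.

Y(s) = (3*s^3 + 14*s^2 + 3*s + 15)/(s^4 + 4*s^3 - 8*s^2 + 4*s - 9)

Take the Laplace transform of both sides.
With L{y''} = s^2 Y - s·y(0) - y'(0) and L{y'} = sY - y(0), with y(0) = 3, y'(0) = 2: the LHS transforms to (s^2 + 4*s - 9)Y - (3*s + 14).
The right side is L{sin(t)} = 1/(s^2 + 1).
So (s^2 + 4*s - 9)Y = 1/(s^2 + 1) + (3*s + 14).
Solve for Y(s) and write it as one ratio of polynomials.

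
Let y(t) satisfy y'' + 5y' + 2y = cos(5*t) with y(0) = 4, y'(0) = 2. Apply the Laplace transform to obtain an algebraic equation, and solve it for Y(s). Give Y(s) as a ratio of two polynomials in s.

Y(s) = (4*s^3 + 22*s^2 + 101*s + 550)/(s^4 + 5*s^3 + 27*s^2 + 125*s + 50)

Apply the Laplace transform to the equation.
The derivative rules (L{y''} = s^2 Y - s·y(0) - y'(0) and L{y'} = sY - y(0), with y(0) = 4, y'(0) = 2) turn the left side into (s^2 + 5*s + 2)Y - (4*s + 22).
The right side is L{cos(5*t)} = s/(s^2 + 25).
So (s^2 + 5*s + 2)Y = s/(s^2 + 25) + (4*s + 22).
Solve for Y(s) and write it as one ratio of polynomials.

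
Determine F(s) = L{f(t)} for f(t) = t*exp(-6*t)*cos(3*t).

L{cos(3t)} = s/(s^2 + 9).
Multiplying by e^(-6t) shifts s → s + 6, so L{exp(-6*t)*cos(3*t)} = (s + 6)/((s + 6)^2 + 9).
Then apply L{t·g(t)} = -d/ds[G(s)] with G(s) = (s + 6)/((s + 6)^2 + 9):
differentiating 1 time and applying the sign gives (s + 3)*(s + 9)/(s^2 + 12*s + 45)^2.

F(s) = (s + 3)*(s + 9)/(s^2 + 12*s + 45)^2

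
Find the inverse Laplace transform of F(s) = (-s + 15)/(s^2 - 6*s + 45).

Complete the square in the denominator: s^2 - 6*s + 45 = (s - 3)^2 + 6^2.
Split the numerator to match: -s + 15 = -1·(s - 3) + 2·6.
Invert each term: -1·(s - 3)/((s - 3)^2 + 36) ↔ -e^(3t)cos(6t); 2·6/((s - 3)^2 + 36) ↔ 2e^(3t)sin(6t).

2*exp(3*t)*sin(6*t) - exp(3*t)*cos(6*t)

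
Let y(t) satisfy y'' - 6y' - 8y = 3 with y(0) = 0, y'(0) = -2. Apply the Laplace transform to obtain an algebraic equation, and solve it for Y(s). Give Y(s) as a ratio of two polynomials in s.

Y(s) = (-2*s + 3)/(s^3 - 6*s^2 - 8*s)

Transform both sides with L{·}.
Using L{y''} = s^2 Y - s·y(0) - y'(0) and L{y'} = sY - y(0), with y(0) = 0, y'(0) = -2, the left side becomes (s^2 - 6*s - 8)Y - (-2).
The right side is L{3} = 3/s.
So (s^2 - 6*s - 8)Y = 3/s + (-2).
Solve for Y(s) and write it as one ratio of polynomials.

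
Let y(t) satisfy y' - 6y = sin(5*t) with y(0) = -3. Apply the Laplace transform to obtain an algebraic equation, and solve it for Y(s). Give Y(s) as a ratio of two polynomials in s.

Y(s) = (-3*s^2 - 70)/(s^3 - 6*s^2 + 25*s - 150)

Take the Laplace transform of both sides.
The derivative rules (L{y'} = sY - y(0) = sY - (-3)) turn the left side into (s - 6)Y - (-3).
The right side is L{sin(5*t)} = 5/(s^2 + 25).
So (s - 6)Y = 5/(s^2 + 25) + (-3).
Isolate Y and clear denominators.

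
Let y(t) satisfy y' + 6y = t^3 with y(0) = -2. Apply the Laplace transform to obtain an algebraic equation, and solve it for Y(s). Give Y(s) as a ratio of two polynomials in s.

Y(s) = (-2*s^4 + 6)/(s^5 + 6*s^4)

Transform both sides with L{·}.
The derivative rules (L{y'} = sY - y(0) = sY - (-2)) turn the left side into (s + 6)Y - (-2).
The right side is L{t^3} = 6/s^4.
So (s + 6)Y = 6/s^4 + (-2).
Divide through and combine into a single rational function.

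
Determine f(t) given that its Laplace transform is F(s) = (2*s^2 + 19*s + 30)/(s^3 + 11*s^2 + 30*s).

f(t) = 1 + 3*exp(-5*t) - 2*exp(-6*t)

Factor the denominator: s^3 + 11*s^2 + 30*s = s*(s + 5)*(s + 6).
Partial fraction decomposition gives [-2/(s + 6)] + [1/s] + [3/(s + 5)].
Invert each term: -2/(s + 6) ↔ -2e^(-6t); 1/(s - 0) ↔ e^(0t); 3/(s + 5) ↔ 3e^(-5t).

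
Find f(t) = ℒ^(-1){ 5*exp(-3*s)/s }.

The factor e^(-3s) signals a time shift by c = 3 (second shifting theorem).
L{5} = 5/s, so L^-1{5/s} = 5.
Hence the inverse is u(t - 3) times that function evaluated at t - 3.

f(t) = Heaviside(t - 3)*(5)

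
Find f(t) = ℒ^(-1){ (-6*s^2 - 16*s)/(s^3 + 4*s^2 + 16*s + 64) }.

Factor the denominator: s^3 + 4*s^2 + 16*s + 64 = (s + 4)*(s^2 + 16).
Partial fraction decomposition gives [-1/(s + 4)] + [-5*s/(s^2 + 16)] + [4/(s^2 + 16)].
Invert each term: -1/(s + 4) ↔ -e^(-4t); -5·s/(s^2 + 16) ↔ -5cos(4t); 1·4/(s^2 + 16) ↔ sin(4t).

f(t) = sin(4*t) - 5*cos(4*t) - exp(-4*t)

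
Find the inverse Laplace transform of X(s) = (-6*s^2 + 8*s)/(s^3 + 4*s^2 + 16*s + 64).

Factor the denominator: s^3 + 4*s^2 + 16*s + 64 = (s + 4)*(s^2 + 16).
Partial fraction decomposition gives [-4/(s + 4)] + [-2*s/(s^2 + 16)] + [16/(s^2 + 16)].
Invert each term: -4/(s + 4) ↔ -4e^(-4t); -2·s/(s^2 + 16) ↔ -2cos(4t); 4·4/(s^2 + 16) ↔ 4sin(4t).

4*sin(4*t) - 2*cos(4*t) - 4*exp(-4*t)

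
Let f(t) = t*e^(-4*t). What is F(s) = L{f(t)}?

L{e^(-4t)} = 1/(s + 4).
Then apply L{t·g(t)} = -d/ds[G(s)] with G(s) = 1/(s + 4):
differentiating 1 time and applying the sign gives (s + 4)^(-2).

F(s) = (s + 4)^(-2)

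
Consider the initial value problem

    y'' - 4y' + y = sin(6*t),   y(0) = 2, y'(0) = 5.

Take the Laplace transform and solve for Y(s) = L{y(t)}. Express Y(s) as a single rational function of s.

Take the Laplace transform of both sides.
The derivative rules (L{y''} = s^2 Y - s·y(0) - y'(0) and L{y'} = sY - y(0), with y(0) = 2, y'(0) = 5) turn the left side into (s^2 - 4*s + 1)Y - (2*s - 3).
The right side is L{sin(6*t)} = 6/(s^2 + 36).
So (s^2 - 4*s + 1)Y = 6/(s^2 + 36) + (2*s - 3).
Isolate Y and clear denominators.

Y(s) = (2*s^3 - 3*s^2 + 72*s - 102)/(s^4 - 4*s^3 + 37*s^2 - 144*s + 36)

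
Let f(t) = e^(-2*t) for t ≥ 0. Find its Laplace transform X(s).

X(s) = 1/(s + 2)

L{e^(-2t)} = 1/(s + 2).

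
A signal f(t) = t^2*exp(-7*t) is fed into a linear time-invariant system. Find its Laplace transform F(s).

F(s) = 2/(s + 7)^3

L{e^(-7t)} = 1/(s + 7).
Then apply L{t^2·g(t)} = (-1)^2 d^2/ds^2[G(s)] with G(s) = 1/(s + 7):
differentiating 2 times and applying the sign gives 2/(s + 7)^3.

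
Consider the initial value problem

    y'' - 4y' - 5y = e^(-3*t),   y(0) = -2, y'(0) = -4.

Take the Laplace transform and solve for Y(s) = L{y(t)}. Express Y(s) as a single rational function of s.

Apply the Laplace transform to the equation.
The derivative rules (L{y''} = s^2 Y - s·y(0) - y'(0) and L{y'} = sY - y(0), with y(0) = -2, y'(0) = -4) turn the left side into (s^2 - 4*s - 5)Y - (-2*s + 4).
The right side is L{e^(-3*t)} = 1/(s + 3).
So (s^2 - 4*s - 5)Y = 1/(s + 3) + (-2*s + 4).
Isolate Y and clear denominators.

Y(s) = (-2*s^2 - 2*s + 13)/(s^3 - s^2 - 17*s - 15)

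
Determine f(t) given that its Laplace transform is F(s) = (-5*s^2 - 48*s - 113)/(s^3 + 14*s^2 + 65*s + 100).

Factor the denominator: s^3 + 14*s^2 + 65*s + 100 = (s + 4)*(s + 5)^2.
Partial fraction decomposition gives [-4/(s + 5)] + [-2/(s + 5)^2] + [-1/(s + 4)].
Invert each term: -4/(s + 5) ↔ -4e^(-5t); -2/(s + 5)^2 ↔ -2t·e^(-5t); -1/(s + 4) ↔ -e^(-4t).

f(t) = -2*t*exp(-5*t) - exp(-4*t) - 4*exp(-5*t)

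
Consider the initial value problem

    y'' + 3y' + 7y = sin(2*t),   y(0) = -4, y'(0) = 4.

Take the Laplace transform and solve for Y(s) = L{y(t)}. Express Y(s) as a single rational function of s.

Y(s) = (-4*s^3 - 8*s^2 - 16*s - 30)/(s^4 + 3*s^3 + 11*s^2 + 12*s + 28)

Apply the Laplace transform to the equation.
The derivative rules (L{y''} = s^2 Y - s·y(0) - y'(0) and L{y'} = sY - y(0), with y(0) = -4, y'(0) = 4) turn the left side into (s^2 + 3*s + 7)Y - (-4*s - 8).
The right side is L{sin(2*t)} = 2/(s^2 + 4).
So (s^2 + 3*s + 7)Y = 2/(s^2 + 4) + (-4*s - 8).
Solve for Y(s) and write it as one ratio of polynomials.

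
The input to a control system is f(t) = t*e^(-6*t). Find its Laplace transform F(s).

L{e^(-6t)} = 1/(s + 6).
Then apply L{t·g(t)} = -d/ds[G(s)] with G(s) = 1/(s + 6):
differentiating 1 time and applying the sign gives (s + 6)^(-2).

F(s) = (s + 6)^(-2)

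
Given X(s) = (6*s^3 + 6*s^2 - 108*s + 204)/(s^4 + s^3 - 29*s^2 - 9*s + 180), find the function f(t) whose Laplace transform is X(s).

f(t) = 4*exp(4*t) - 2*exp(3*t) + 5*exp(-3*t) - exp(-5*t)

Factor the denominator: s^4 + s^3 - 29*s^2 - 9*s + 180 = (s - 4)*(s - 3)*(s + 3)*(s + 5).
Partial fraction decomposition gives [-2/(s - 3)] + [-1/(s + 5)] + [4/(s - 4)] + [5/(s + 3)].
Invert each term: -2/(s - 3) ↔ -2e^(3t); -1/(s + 5) ↔ -e^(-5t); 4/(s - 4) ↔ 4e^(4t); 5/(s + 3) ↔ 5e^(-3t).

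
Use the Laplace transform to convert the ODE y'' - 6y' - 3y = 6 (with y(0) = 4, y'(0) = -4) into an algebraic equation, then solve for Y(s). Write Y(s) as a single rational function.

Y(s) = (4*s^2 - 28*s + 6)/(s^3 - 6*s^2 - 3*s)

Apply the Laplace transform to the equation.
With L{y''} = s^2 Y - s·y(0) - y'(0) and L{y'} = sY - y(0), with y(0) = 4, y'(0) = -4: the LHS transforms to (s^2 - 6*s - 3)Y - (4*s - 28).
The right side is L{6} = 6/s.
So (s^2 - 6*s - 3)Y = 6/s + (4*s - 28).
Solve for Y(s) and write it as one ratio of polynomials.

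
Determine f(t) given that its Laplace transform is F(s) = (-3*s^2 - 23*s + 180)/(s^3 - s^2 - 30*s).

Factor the denominator: s^3 - s^2 - 30*s = s*(s - 6)*(s + 5).
Partial fraction decomposition gives [4/(s + 5)] + [-6/s] + [-1/(s - 6)].
Invert each term: 4/(s + 5) ↔ 4e^(-5t); -6/(s - 0) ↔ -6e^(0t); -1/(s - 6) ↔ -e^(6t).

f(t) = -exp(6*t) - 6 + 4*exp(-5*t)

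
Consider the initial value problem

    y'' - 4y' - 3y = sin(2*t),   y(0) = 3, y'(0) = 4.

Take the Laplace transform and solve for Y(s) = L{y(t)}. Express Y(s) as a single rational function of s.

Y(s) = (3*s^3 - 8*s^2 + 12*s - 30)/(s^4 - 4*s^3 + s^2 - 16*s - 12)

Take the Laplace transform of both sides.
Using L{y''} = s^2 Y - s·y(0) - y'(0) and L{y'} = sY - y(0), with y(0) = 3, y'(0) = 4, the left side becomes (s^2 - 4*s - 3)Y - (3*s - 8).
The right side is L{sin(2*t)} = 2/(s^2 + 4).
So (s^2 - 4*s - 3)Y = 2/(s^2 + 4) + (3*s - 8).
Divide through and combine into a single rational function.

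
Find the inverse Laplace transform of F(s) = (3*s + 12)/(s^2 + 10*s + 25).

Factor the denominator: s^2 + 10*s + 25 = (s + 5)^2.
Partial fraction decomposition gives [3/(s + 5)] + [-3/(s + 5)^2].
Invert each term: 3/(s + 5) ↔ 3e^(-5t); -3/(s + 5)^2 ↔ -3t·e^(-5t).

-3*t*exp(-5*t) + 3*exp(-5*t)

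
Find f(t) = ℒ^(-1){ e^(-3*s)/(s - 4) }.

f(t) = Heaviside(t - 3)*(exp(4*t - 12))

The factor e^(-3s) signals a time shift by c = 3 (second shifting theorem).
L{e^(4t)} = 1/(s - 4), so L^-1{1/(s - 4)} = e^(4*t).
Hence the inverse is u(t - 3) times that function evaluated at t - 3.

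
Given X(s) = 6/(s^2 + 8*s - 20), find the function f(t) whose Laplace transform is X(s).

f(t) = exp(-4*t)*sinh(6*t)

Rewrite the denominator: s^2 + 8*s - 20 = (s + 4)^2 - 36.
The form in (s + 4) signals a first-shifting-theorem factor e^(-4t).
Since L{sinh(6t)} = 6/(s^2 - 36), the inverse is e^(-4*t)*sinh(6*t).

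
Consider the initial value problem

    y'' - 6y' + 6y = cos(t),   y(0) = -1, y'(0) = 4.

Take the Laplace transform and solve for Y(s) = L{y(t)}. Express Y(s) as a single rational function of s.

Y(s) = (-s^3 + 10*s^2 + 10)/(s^4 - 6*s^3 + 7*s^2 - 6*s + 6)

Laplace-transform each side.
Using L{y''} = s^2 Y - s·y(0) - y'(0) and L{y'} = sY - y(0), with y(0) = -1, y'(0) = 4, the left side becomes (s^2 - 6*s + 6)Y - (-s + 10).
The right side is L{cos(t)} = s/(s^2 + 1).
So (s^2 - 6*s + 6)Y = s/(s^2 + 1) + (-s + 10).
Solve for Y(s) and write it as one ratio of polynomials.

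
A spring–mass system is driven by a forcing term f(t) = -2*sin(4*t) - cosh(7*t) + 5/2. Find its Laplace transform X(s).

X(s) = -s/(s^2 - 49) - 8/(s^2 + 16) + 5/(2*s)

Apply the Laplace transform termwise.
(-1)·[L{cosh(7t)} = s/(s^2 - 49)]; (-2)·[L{sin(4t)} = 4/(s^2 + 16)]; L{5/2} = (5/2)/s.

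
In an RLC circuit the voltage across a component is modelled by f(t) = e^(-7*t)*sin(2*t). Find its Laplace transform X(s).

L{sin(2t)} = 2/(s^2 + 4).
By the first shifting theorem, multiplying by e^(-7t) replaces s with s + 7.

X(s) = 2/((s + 7)^2 + 4)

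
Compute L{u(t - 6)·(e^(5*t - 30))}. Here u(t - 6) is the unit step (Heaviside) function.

By the second shifting theorem, L{u(t - c)·g(t - c)} = e^(-cs)·H(s) with c = 6 and H(s) = L{g(t)}.
L{e^(5t)} = 1/(s - 5).

exp(-6*s)/(s - 5)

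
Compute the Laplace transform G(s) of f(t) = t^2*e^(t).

G(s) = 2/(s - 1)^3

L{e^(t)} = 1/(s - 1).
Then apply L{t^2·g(t)} = (-1)^2 d^2/ds^2[H(s)] with H(s) = 1/(s - 1):
differentiating 2 times and applying the sign gives 2/(s - 1)^3.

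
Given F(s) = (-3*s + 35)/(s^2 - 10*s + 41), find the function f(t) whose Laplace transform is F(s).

f(t) = 5*exp(5*t)*sin(4*t) - 3*exp(5*t)*cos(4*t)

Complete the square in the denominator: s^2 - 10*s + 41 = (s - 5)^2 + 4^2.
Split the numerator to match: -3*s + 35 = -3·(s - 5) + 5·4.
Invert each term: -3·(s - 5)/((s - 5)^2 + 16) ↔ -3e^(5t)cos(4t); 5·4/((s - 5)^2 + 16) ↔ 5e^(5t)sin(4t).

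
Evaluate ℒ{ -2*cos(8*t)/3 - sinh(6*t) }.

-2*s/(3*(s^2 + 64)) - 6/(s^2 - 36)

The transform is linear, so treat each term independently.
(-1)·[L{sinh(6t)} = 6/(s^2 - 36)]; (-2/3)·[L{cos(8t)} = s/(s^2 + 64)].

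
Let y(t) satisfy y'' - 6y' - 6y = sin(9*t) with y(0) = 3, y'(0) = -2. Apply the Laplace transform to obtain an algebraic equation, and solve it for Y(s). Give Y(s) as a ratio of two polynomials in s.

Take the Laplace transform of both sides.
The derivative rules (L{y''} = s^2 Y - s·y(0) - y'(0) and L{y'} = sY - y(0), with y(0) = 3, y'(0) = -2) turn the left side into (s^2 - 6*s - 6)Y - (3*s - 20).
The right side is L{sin(9*t)} = 9/(s^2 + 81).
So (s^2 - 6*s - 6)Y = 9/(s^2 + 81) + (3*s - 20).
Divide through and combine into a single rational function.

Y(s) = (3*s^3 - 20*s^2 + 243*s - 1611)/(s^4 - 6*s^3 + 75*s^2 - 486*s - 486)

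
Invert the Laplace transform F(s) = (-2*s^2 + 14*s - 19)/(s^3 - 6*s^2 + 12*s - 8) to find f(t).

f(t) = t^2*exp(2*t)/2 + 6*t*exp(2*t) - 2*exp(2*t)

Factor the denominator: s^3 - 6*s^2 + 12*s - 8 = (s - 2)^3.
Partial fraction decomposition gives [-2/(s - 2)] + [6/(s - 2)^2] + [(s - 2)^(-3)].
Invert each term: -2/(s - 2) ↔ -2e^(2t); 6/(s - 2)^2 ↔ 6t·e^(2t); 1/(s - 2)^3 ↔ (1/2)t^2·e^(2t).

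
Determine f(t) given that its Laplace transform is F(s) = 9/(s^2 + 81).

f(t) = sin(9*t)

Since L{sin(9t)} = 9/(s^2 + 81), the inverse is sin(9*t).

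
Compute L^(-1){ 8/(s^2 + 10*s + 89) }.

Rewrite the denominator: s^2 + 10*s + 89 = (s + 5)^2 + 64.
The form in (s + 5) signals a first-shifting-theorem factor e^(-5t).
Since L{sin(8t)} = 8/(s^2 + 64), the inverse is e^(-5*t)*sin(8*t).

exp(-5*t)*sin(8*t)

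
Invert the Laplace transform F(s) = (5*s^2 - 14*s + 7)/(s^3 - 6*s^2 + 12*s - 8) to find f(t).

f(t) = -t^2*exp(2*t)/2 + 6*t*exp(2*t) + 5*exp(2*t)

Factor the denominator: s^3 - 6*s^2 + 12*s - 8 = (s - 2)^3.
Partial fraction decomposition gives [5/(s - 2)] + [6/(s - 2)^2] + [-1/(s - 2)^3].
Invert each term: 5/(s - 2) ↔ 5e^(2t); 6/(s - 2)^2 ↔ 6t·e^(2t); -1/(s - 2)^3 ↔ (-1/2)t^2·e^(2t).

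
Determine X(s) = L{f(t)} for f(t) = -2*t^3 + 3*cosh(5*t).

By linearity of the Laplace transform, transform each term separately.
(-2)·[L{t^3} = 3!/s^4 = 6/s^4]; (3)·[L{cosh(5t)} = s/(s^2 - 25)].

X(s) = 3*s/(s^2 - 25) - 12/s^4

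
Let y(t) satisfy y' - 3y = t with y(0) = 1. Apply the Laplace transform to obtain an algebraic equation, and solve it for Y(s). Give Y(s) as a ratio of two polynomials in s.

Y(s) = (s^2 + 1)/(s^3 - 3*s^2)

Transform both sides with L{·}.
Using L{y'} = sY - y(0) = sY - 1, the left side becomes (s - 3)Y - (1).
The right side is L{t} = s^(-2).
So (s - 3)Y = s^(-2) + (1).
Isolate Y and clear denominators.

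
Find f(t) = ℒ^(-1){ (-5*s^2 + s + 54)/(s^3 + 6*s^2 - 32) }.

f(t) = 5*t*exp(-4*t) + exp(2*t) - 6*exp(-4*t)

Factor the denominator: s^3 + 6*s^2 - 32 = (s - 2)*(s + 4)^2.
Partial fraction decomposition gives [-6/(s + 4)] + [5/(s + 4)^2] + [1/(s - 2)].
Invert each term: -6/(s + 4) ↔ -6e^(-4t); 5/(s + 4)^2 ↔ 5t·e^(-4t); 1/(s - 2) ↔ e^(2t).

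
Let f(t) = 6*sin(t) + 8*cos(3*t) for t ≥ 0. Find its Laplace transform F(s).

Apply the Laplace transform termwise.
(6)·[L{sin(t)} = 1/(s^2 + 1)]; (8)·[L{cos(3t)} = s/(s^2 + 9)].

F(s) = 8*s/(s^2 + 9) + 6/(s^2 + 1)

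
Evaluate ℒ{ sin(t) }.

L{sin(t)} = 1/(s^2 + 1).

1/(s^2 + 1)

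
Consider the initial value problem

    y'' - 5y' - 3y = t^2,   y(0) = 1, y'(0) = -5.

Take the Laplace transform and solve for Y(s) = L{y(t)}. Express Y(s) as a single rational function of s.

Y(s) = (s^4 - 10*s^3 + 2)/(s^5 - 5*s^4 - 3*s^3)

Apply the Laplace transform to the equation.
The derivative rules (L{y''} = s^2 Y - s·y(0) - y'(0) and L{y'} = sY - y(0), with y(0) = 1, y'(0) = -5) turn the left side into (s^2 - 5*s - 3)Y - (s - 10).
The right side is L{t^2} = 2/s^3.
So (s^2 - 5*s - 3)Y = 2/s^3 + (s - 10).
Isolate Y and clear denominators.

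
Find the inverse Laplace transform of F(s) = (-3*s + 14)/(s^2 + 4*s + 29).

4*exp(-2*t)*sin(5*t) - 3*exp(-2*t)*cos(5*t)

Complete the square in the denominator: s^2 + 4*s + 29 = (s + 2)^2 + 5^2.
Split the numerator to match: -3*s + 14 = -3·(s + 2) + 4·5.
Invert each term: -3·(s + 2)/((s + 2)^2 + 25) ↔ -3e^(-2t)cos(5t); 4·5/((s + 2)^2 + 25) ↔ 4e^(-2t)sin(5t).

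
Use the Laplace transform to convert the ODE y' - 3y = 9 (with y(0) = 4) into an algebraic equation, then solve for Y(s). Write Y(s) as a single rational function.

Y(s) = (4*s + 9)/(s^2 - 3*s)

Apply the Laplace transform to the equation.
The derivative rules (L{y'} = sY - y(0) = sY - 4) turn the left side into (s - 3)Y - (4).
The right side is L{9} = 9/s.
So (s - 3)Y = 9/s + (4).
Isolate Y and clear denominators.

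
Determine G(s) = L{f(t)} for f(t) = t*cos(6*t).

G(s) = (s - 6)*(s + 6)/(s^2 + 36)^2

L{cos(6t)} = s/(s^2 + 36).
Then apply L{t·g(t)} = -d/ds[H(s)] with H(s) = s/(s^2 + 36):
differentiating 1 time and applying the sign gives (s - 6)*(s + 6)/(s^2 + 36)^2.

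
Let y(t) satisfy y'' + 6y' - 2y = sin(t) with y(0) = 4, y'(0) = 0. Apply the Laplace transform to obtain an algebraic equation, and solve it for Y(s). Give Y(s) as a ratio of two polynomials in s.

Y(s) = (4*s^3 + 24*s^2 + 4*s + 25)/(s^4 + 6*s^3 - s^2 + 6*s - 2)

Take the Laplace transform of both sides.
The derivative rules (L{y''} = s^2 Y - s·y(0) - y'(0) and L{y'} = sY - y(0), with y(0) = 4, y'(0) = 0) turn the left side into (s^2 + 6*s - 2)Y - (4*s + 24).
The right side is L{sin(t)} = 1/(s^2 + 1).
So (s^2 + 6*s - 2)Y = 1/(s^2 + 1) + (4*s + 24).
Isolate Y and clear denominators.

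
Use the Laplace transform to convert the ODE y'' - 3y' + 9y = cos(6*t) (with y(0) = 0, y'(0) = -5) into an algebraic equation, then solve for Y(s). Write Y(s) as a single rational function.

Laplace-transform each side.
Using L{y''} = s^2 Y - s·y(0) - y'(0) and L{y'} = sY - y(0), with y(0) = 0, y'(0) = -5, the left side becomes (s^2 - 3*s + 9)Y - (-5).
The right side is L{cos(6*t)} = s/(s^2 + 36).
So (s^2 - 3*s + 9)Y = s/(s^2 + 36) + (-5).
Divide through and combine into a single rational function.

Y(s) = (-5*s^2 + s - 180)/(s^4 - 3*s^3 + 45*s^2 - 108*s + 324)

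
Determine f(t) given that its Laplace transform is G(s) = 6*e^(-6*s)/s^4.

f(t) = Heaviside(t - 6)*((t - 6)^3)

The factor e^(-6s) signals a time shift by c = 6 (second shifting theorem).
L{t^3} = 3!/s^4 = 6/s^4, so L^-1{6/s^4} = t^3.
Hence the inverse is u(t - 6) times that function evaluated at t - 6.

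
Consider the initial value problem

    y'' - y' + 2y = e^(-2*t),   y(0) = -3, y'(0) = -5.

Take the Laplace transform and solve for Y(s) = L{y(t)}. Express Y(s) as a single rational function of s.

Apply the Laplace transform to the equation.
The derivative rules (L{y''} = s^2 Y - s·y(0) - y'(0) and L{y'} = sY - y(0), with y(0) = -3, y'(0) = -5) turn the left side into (s^2 - s + 2)Y - (-3*s - 2).
The right side is L{e^(-2*t)} = 1/(s + 2).
So (s^2 - s + 2)Y = 1/(s + 2) + (-3*s - 2).
Isolate Y and clear denominators.

Y(s) = (-3*s^2 - 8*s - 3)/(s^3 + s^2 + 4)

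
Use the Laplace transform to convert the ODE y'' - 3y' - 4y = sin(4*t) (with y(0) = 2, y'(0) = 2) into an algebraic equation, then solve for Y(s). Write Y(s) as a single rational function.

Transform both sides with L{·}.
With L{y''} = s^2 Y - s·y(0) - y'(0) and L{y'} = sY - y(0), with y(0) = 2, y'(0) = 2: the LHS transforms to (s^2 - 3*s - 4)Y - (2*s - 4).
The right side is L{sin(4*t)} = 4/(s^2 + 16).
So (s^2 - 3*s - 4)Y = 4/(s^2 + 16) + (2*s - 4).
Solve for Y(s) and write it as one ratio of polynomials.

Y(s) = (2*s^3 - 4*s^2 + 32*s - 60)/(s^4 - 3*s^3 + 12*s^2 - 48*s - 64)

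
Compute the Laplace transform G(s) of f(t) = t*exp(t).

G(s) = (s - 1)^(-2)

L{e^(t)} = 1/(s - 1).
Then apply L{t·g(t)} = -d/ds[H(s)] with H(s) = 1/(s - 1):
differentiating 1 time and applying the sign gives (s - 1)^(-2).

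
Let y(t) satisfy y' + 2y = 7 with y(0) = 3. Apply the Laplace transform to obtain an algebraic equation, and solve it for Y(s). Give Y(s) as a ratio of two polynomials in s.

Y(s) = (3*s + 7)/(s^2 + 2*s)

Laplace-transform each side.
With L{y'} = sY - y(0) = sY - 3: the LHS transforms to (s + 2)Y - (3).
The right side is L{7} = 7/s.
So (s + 2)Y = 7/s + (3).
Divide through and combine into a single rational function.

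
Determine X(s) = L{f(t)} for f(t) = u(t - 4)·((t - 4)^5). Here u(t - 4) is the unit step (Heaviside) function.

By the second shifting theorem, L{u(t - c)·g(t - c)} = e^(-cs)·G(s) with c = 4 and G(s) = L{g(t)}.
L{t^5} = 5!/s^6 = 120/s^6.

X(s) = 120*exp(-4*s)/s^6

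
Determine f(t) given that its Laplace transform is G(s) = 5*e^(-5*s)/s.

The factor e^(-5s) signals a time shift by c = 5 (second shifting theorem).
L{5} = 5/s, so L^-1{5/s} = 5.
Hence the inverse is u(t - 5) times that function evaluated at t - 5.

f(t) = Heaviside(t - 5)*(5)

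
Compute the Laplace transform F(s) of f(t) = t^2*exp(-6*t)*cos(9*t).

F(s) = 2*(s + 6)*(s^2 + 12*s - 207)/(s^2 + 12*s + 117)^3

L{cos(9t)} = s/(s^2 + 81).
Multiplying by e^(-6t) shifts s → s + 6, so L{exp(-6*t)*cos(9*t)} = (s + 6)/((s + 6)^2 + 81).
Then apply L{t^2·g(t)} = (-1)^2 d^2/ds^2[G(s)] with G(s) = (s + 6)/((s + 6)^2 + 81):
differentiating 2 times and applying the sign gives 2*(s + 6)*(s^2 + 12*s - 207)/(s^2 + 12*s + 117)^3.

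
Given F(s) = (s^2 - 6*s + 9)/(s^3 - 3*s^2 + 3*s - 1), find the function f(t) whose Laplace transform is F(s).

f(t) = 2*t^2*exp(t) - 4*t*exp(t) + exp(t)

Factor the denominator: s^3 - 3*s^2 + 3*s - 1 = (s - 1)^3.
Partial fraction decomposition gives [1/(s - 1)] + [-4/(s - 1)^2] + [4/(s - 1)^3].
Invert each term: 1/(s - 1) ↔ e^(t); -4/(s - 1)^2 ↔ -4t·e^(t); 4/(s - 1)^3 ↔ (2)t^2·e^(t).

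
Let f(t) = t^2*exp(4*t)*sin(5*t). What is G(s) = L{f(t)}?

G(s) = 10*(3*s^2 - 24*s + 23)/(s^2 - 8*s + 41)^3

L{sin(5t)} = 5/(s^2 + 25).
Multiplying by e^(4t) shifts s → s - 4, so L{exp(4*t)*sin(5*t)} = 5/((s - 4)^2 + 25).
Then apply L{t^2·g(t)} = (-1)^2 d^2/ds^2[H(s)] with H(s) = 5/((s - 4)^2 + 25):
differentiating 2 times and applying the sign gives 10*(3*s^2 - 24*s + 23)/(s^2 - 8*s + 41)^3.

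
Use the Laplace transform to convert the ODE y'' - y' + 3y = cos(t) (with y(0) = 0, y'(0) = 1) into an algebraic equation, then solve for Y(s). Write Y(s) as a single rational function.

Y(s) = (s^2 + s + 1)/(s^4 - s^3 + 4*s^2 - s + 3)

Apply the Laplace transform to the equation.
Using L{y''} = s^2 Y - s·y(0) - y'(0) and L{y'} = sY - y(0), with y(0) = 0, y'(0) = 1, the left side becomes (s^2 - s + 3)Y - (1).
The right side is L{cos(t)} = s/(s^2 + 1).
So (s^2 - s + 3)Y = s/(s^2 + 1) + (1).
Isolate Y and clear denominators.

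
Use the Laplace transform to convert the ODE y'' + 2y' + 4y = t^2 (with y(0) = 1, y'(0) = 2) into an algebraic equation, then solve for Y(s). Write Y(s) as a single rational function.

Y(s) = (s^4 + 4*s^3 + 2)/(s^5 + 2*s^4 + 4*s^3)

Laplace-transform each side.
Using L{y''} = s^2 Y - s·y(0) - y'(0) and L{y'} = sY - y(0), with y(0) = 1, y'(0) = 2, the left side becomes (s^2 + 2*s + 4)Y - (s + 4).
The right side is L{t^2} = 2/s^3.
So (s^2 + 2*s + 4)Y = 2/s^3 + (s + 4).
Solve for Y(s) and write it as one ratio of polynomials.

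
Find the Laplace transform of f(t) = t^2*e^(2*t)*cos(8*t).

L{cos(8t)} = s/(s^2 + 64).
Multiplying by e^(2t) shifts s → s - 2, so L{e^(2*t)*cos(8*t)} = (s - 2)/((s - 2)^2 + 64).
Then apply L{t^2·g(t)} = (-1)^2 d^2/ds^2[G(s)] with G(s) = (s - 2)/((s - 2)^2 + 64):
differentiating 2 times and applying the sign gives 2*(s - 2)*(s^2 - 4*s - 188)/(s^2 - 4*s + 68)^3.

2*(s - 2)*(s^2 - 4*s - 188)/(s^2 - 4*s + 68)^3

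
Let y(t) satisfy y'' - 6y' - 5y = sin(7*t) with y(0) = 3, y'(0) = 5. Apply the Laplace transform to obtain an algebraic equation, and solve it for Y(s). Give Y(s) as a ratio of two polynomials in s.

Y(s) = (3*s^3 - 13*s^2 + 147*s - 630)/(s^4 - 6*s^3 + 44*s^2 - 294*s - 245)

Transform both sides with L{·}.
Using L{y''} = s^2 Y - s·y(0) - y'(0) and L{y'} = sY - y(0), with y(0) = 3, y'(0) = 5, the left side becomes (s^2 - 6*s - 5)Y - (3*s - 13).
The right side is L{sin(7*t)} = 7/(s^2 + 49).
So (s^2 - 6*s - 5)Y = 7/(s^2 + 49) + (3*s - 13).
Solve for Y(s) and write it as one ratio of polynomials.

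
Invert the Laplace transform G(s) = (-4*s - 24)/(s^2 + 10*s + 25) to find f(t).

Factor the denominator: s^2 + 10*s + 25 = (s + 5)^2.
Partial fraction decomposition gives [-4/(s + 5)] + [-4/(s + 5)^2].
Invert each term: -4/(s + 5) ↔ -4e^(-5t); -4/(s + 5)^2 ↔ -4t·e^(-5t).

f(t) = -4*t*exp(-5*t) - 4*exp(-5*t)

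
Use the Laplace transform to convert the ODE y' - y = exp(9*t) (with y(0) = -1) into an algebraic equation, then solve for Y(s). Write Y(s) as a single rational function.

Y(s) = (-s + 10)/(s^2 - 10*s + 9)

Laplace-transform each side.
Using L{y'} = sY - y(0) = sY - (-1), the left side becomes (s - 1)Y - (-1).
The right side is L{exp(9*t)} = 1/(s - 9).
So (s - 1)Y = 1/(s - 9) + (-1).
Solve for Y(s) and write it as one ratio of polynomials.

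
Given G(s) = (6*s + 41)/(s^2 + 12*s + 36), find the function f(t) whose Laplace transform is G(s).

f(t) = 5*t*exp(-6*t) + 6*exp(-6*t)

Factor the denominator: s^2 + 12*s + 36 = (s + 6)^2.
Partial fraction decomposition gives [6/(s + 6)] + [5/(s + 6)^2].
Invert each term: 6/(s + 6) ↔ 6e^(-6t); 5/(s + 6)^2 ↔ 5t·e^(-6t).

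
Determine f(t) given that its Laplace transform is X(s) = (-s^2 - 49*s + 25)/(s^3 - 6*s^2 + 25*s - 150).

f(t) = -5*exp(6*t) - 5*sin(5*t) + 4*cos(5*t)

Factor the denominator: s^3 - 6*s^2 + 25*s - 150 = (s - 6)*(s^2 + 25).
Partial fraction decomposition gives [-5/(s - 6)] + [4*s/(s^2 + 25)] + [-25/(s^2 + 25)].
Invert each term: -5/(s - 6) ↔ -5e^(6t); 4·s/(s^2 + 25) ↔ 4cos(5t); -5·5/(s^2 + 25) ↔ -5sin(5t).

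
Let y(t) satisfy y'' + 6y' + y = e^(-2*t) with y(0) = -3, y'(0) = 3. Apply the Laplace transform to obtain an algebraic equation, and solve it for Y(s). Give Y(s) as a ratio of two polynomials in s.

Y(s) = (-3*s^2 - 21*s - 29)/(s^3 + 8*s^2 + 13*s + 2)

Laplace-transform each side.
The derivative rules (L{y''} = s^2 Y - s·y(0) - y'(0) and L{y'} = sY - y(0), with y(0) = -3, y'(0) = 3) turn the left side into (s^2 + 6*s + 1)Y - (-3*s - 15).
The right side is L{e^(-2*t)} = 1/(s + 2).
So (s^2 + 6*s + 1)Y = 1/(s + 2) + (-3*s - 15).
Divide through and combine into a single rational function.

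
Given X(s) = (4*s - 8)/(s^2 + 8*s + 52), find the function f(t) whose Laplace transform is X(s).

f(t) = -4*exp(-4*t)*sin(6*t) + 4*exp(-4*t)*cos(6*t)

Complete the square in the denominator: s^2 + 8*s + 52 = (s + 4)^2 + 6^2.
Split the numerator to match: 4*s - 8 = 4·(s + 4) - 4·6.
Invert each term: 4·(s + 4)/((s + 4)^2 + 36) ↔ 4e^(-4t)cos(6t); -4·6/((s + 4)^2 + 36) ↔ -4e^(-4t)sin(6t).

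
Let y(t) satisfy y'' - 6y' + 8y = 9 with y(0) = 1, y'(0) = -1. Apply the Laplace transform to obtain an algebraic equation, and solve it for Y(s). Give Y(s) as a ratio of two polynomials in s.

Y(s) = (s^2 - 7*s + 9)/(s^3 - 6*s^2 + 8*s)

Take the Laplace transform of both sides.
The derivative rules (L{y''} = s^2 Y - s·y(0) - y'(0) and L{y'} = sY - y(0), with y(0) = 1, y'(0) = -1) turn the left side into (s^2 - 6*s + 8)Y - (s - 7).
The right side is L{9} = 9/s.
So (s^2 - 6*s + 8)Y = 9/s + (s - 7).
Divide through and combine into a single rational function.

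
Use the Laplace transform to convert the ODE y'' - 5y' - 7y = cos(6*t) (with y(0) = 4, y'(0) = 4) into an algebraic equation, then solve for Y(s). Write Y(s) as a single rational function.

Y(s) = (4*s^3 - 16*s^2 + 145*s - 576)/(s^4 - 5*s^3 + 29*s^2 - 180*s - 252)

Take the Laplace transform of both sides.
Using L{y''} = s^2 Y - s·y(0) - y'(0) and L{y'} = sY - y(0), with y(0) = 4, y'(0) = 4, the left side becomes (s^2 - 5*s - 7)Y - (4*s - 16).
The right side is L{cos(6*t)} = s/(s^2 + 36).
So (s^2 - 5*s - 7)Y = s/(s^2 + 36) + (4*s - 16).
Isolate Y and clear denominators.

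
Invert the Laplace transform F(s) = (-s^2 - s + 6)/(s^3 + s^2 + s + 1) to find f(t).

f(t) = 3*sin(t) - 4*cos(t) + 3*exp(-t)

Factor the denominator: s^3 + s^2 + s + 1 = (s + 1)*(s^2 + 1).
Partial fraction decomposition gives [3/(s + 1)] + [-4*s/(s^2 + 1)] + [3/(s^2 + 1)].
Invert each term: 3/(s + 1) ↔ 3e^(-t); -4·s/(s^2 + 1) ↔ -4cos(t); 3·1/(s^2 + 1) ↔ 3sin(t).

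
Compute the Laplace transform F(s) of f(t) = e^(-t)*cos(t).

L{cos(t)} = s/(s^2 + 1).
By the first shifting theorem, multiplying by e^(-t) replaces s with s + 1.

F(s) = (s + 1)/((s + 1)^2 + 1)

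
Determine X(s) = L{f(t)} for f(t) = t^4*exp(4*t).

L{t^4} = 4!/s^5 = 24/s^5.
By the first shifting theorem, multiplying by e^(4t) replaces s with s - 4.

X(s) = 24/(s - 4)^5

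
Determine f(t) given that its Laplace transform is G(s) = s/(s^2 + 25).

Since L{cos(5t)} = s/(s^2 + 25), the inverse is cos(5*t).

f(t) = cos(5*t)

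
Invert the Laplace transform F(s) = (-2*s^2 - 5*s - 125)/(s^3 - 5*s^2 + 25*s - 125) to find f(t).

Factor the denominator: s^3 - 5*s^2 + 25*s - 125 = (s - 5)*(s^2 + 25).
Partial fraction decomposition gives [-4/(s - 5)] + [2*s/(s^2 + 25)] + [5/(s^2 + 25)].
Invert each term: -4/(s - 5) ↔ -4e^(5t); 2·s/(s^2 + 25) ↔ 2cos(5t); 1·5/(s^2 + 25) ↔ sin(5t).

f(t) = -4*exp(5*t) + sin(5*t) + 2*cos(5*t)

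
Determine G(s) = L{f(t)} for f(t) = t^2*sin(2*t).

G(s) = 4*(3*s^2 - 4)/(s^2 + 4)^3

L{sin(2t)} = 2/(s^2 + 4).
Then apply L{t^2·g(t)} = (-1)^2 d^2/ds^2[H(s)] with H(s) = 2/(s^2 + 4):
differentiating 2 times and applying the sign gives 4*(3*s^2 - 4)/(s^2 + 4)^3.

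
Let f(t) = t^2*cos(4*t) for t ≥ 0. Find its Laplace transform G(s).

G(s) = 2*s*(s^2 - 48)/(s^2 + 16)^3

L{cos(4t)} = s/(s^2 + 16).
Then apply L{t^2·g(t)} = (-1)^2 d^2/ds^2[H(s)] with H(s) = s/(s^2 + 16):
differentiating 2 times and applying the sign gives 2*s*(s^2 - 48)/(s^2 + 16)^3.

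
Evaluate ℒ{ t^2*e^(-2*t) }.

L{e^(-2t)} = 1/(s + 2).
Then apply L{t^2·g(t)} = (-1)^2 d^2/ds^2[H(s)] with H(s) = 1/(s + 2):
differentiating 2 times and applying the sign gives 2/(s + 2)^3.

2/(s + 2)^3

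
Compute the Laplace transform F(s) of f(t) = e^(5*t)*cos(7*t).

F(s) = (s - 5)/((s - 5)^2 + 49)

L{cos(7t)} = s/(s^2 + 49).
By the first shifting theorem, multiplying by e^(5t) replaces s with s - 5.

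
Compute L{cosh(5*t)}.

s/(s^2 - 25)

L{cosh(5t)} = s/(s^2 - 25).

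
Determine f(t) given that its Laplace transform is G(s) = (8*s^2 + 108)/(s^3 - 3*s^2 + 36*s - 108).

Factor the denominator: s^3 - 3*s^2 + 36*s - 108 = (s - 3)*(s^2 + 36).
Partial fraction decomposition gives [4/(s - 3)] + [4*s/(s^2 + 36)] + [12/(s^2 + 36)].
Invert each term: 4/(s - 3) ↔ 4e^(3t); 4·s/(s^2 + 36) ↔ 4cos(6t); 2·6/(s^2 + 36) ↔ 2sin(6t).

f(t) = 4*exp(3*t) + 2*sin(6*t) + 4*cos(6*t)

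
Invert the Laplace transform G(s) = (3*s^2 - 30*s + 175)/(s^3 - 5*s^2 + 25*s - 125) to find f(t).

Factor the denominator: s^3 - 5*s^2 + 25*s - 125 = (s - 5)*(s^2 + 25).
Partial fraction decomposition gives [2/(s - 5)] + [s/(s^2 + 25)] + [-25/(s^2 + 25)].
Invert each term: 2/(s - 5) ↔ 2e^(5t); 1·s/(s^2 + 25) ↔ cos(5t); -5·5/(s^2 + 25) ↔ -5sin(5t).

f(t) = 2*exp(5*t) - 5*sin(5*t) + cos(5*t)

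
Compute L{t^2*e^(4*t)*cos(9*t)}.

L{cos(9t)} = s/(s^2 + 81).
Multiplying by e^(4t) shifts s → s - 4, so L{e^(4*t)*cos(9*t)} = (s - 4)/((s - 4)^2 + 81).
Then apply L{t^2·g(t)} = (-1)^2 d^2/ds^2[H(s)] with H(s) = (s - 4)/((s - 4)^2 + 81):
differentiating 2 times and applying the sign gives 2*(s - 4)*(s^2 - 8*s - 227)/(s^2 - 8*s + 97)^3.

2*(s - 4)*(s^2 - 8*s - 227)/(s^2 - 8*s + 97)^3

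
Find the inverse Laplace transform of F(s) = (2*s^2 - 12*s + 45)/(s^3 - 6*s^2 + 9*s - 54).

exp(6*t) - 2*sin(3*t) + cos(3*t)

Factor the denominator: s^3 - 6*s^2 + 9*s - 54 = (s - 6)*(s^2 + 9).
Partial fraction decomposition gives [1/(s - 6)] + [s/(s^2 + 9)] + [-6/(s^2 + 9)].
Invert each term: 1/(s - 6) ↔ e^(6t); 1·s/(s^2 + 9) ↔ cos(3t); -2·3/(s^2 + 9) ↔ -2sin(3t).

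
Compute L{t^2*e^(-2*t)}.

L{e^(-2t)} = 1/(s + 2).
Then apply L{t^2·g(t)} = (-1)^2 d^2/ds^2[G(s)] with G(s) = 1/(s + 2):
differentiating 2 times and applying the sign gives 2/(s + 2)^3.

2/(s + 2)^3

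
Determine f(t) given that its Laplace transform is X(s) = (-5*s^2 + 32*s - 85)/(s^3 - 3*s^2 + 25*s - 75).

f(t) = -exp(3*t) + 4*sin(5*t) - 4*cos(5*t)

Factor the denominator: s^3 - 3*s^2 + 25*s - 75 = (s - 3)*(s^2 + 25).
Partial fraction decomposition gives [-1/(s - 3)] + [-4*s/(s^2 + 25)] + [20/(s^2 + 25)].
Invert each term: -1/(s - 3) ↔ -e^(3t); -4·s/(s^2 + 25) ↔ -4cos(5t); 4·5/(s^2 + 25) ↔ 4sin(5t).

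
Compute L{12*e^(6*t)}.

12/(s - 6)

L{12} = 12/s.
By the first shifting theorem, multiplying by e^(6t) replaces s with s - 6.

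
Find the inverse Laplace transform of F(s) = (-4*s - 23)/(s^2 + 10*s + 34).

-exp(-5*t)*sin(3*t) - 4*exp(-5*t)*cos(3*t)

Complete the square in the denominator: s^2 + 10*s + 34 = (s + 5)^2 + 3^2.
Split the numerator to match: -4*s - 23 = -4·(s + 5) - 1·3.
Invert each term: -4·(s + 5)/((s + 5)^2 + 9) ↔ -4e^(-5t)cos(3t); -1·3/((s + 5)^2 + 9) ↔ -e^(-5t)sin(3t).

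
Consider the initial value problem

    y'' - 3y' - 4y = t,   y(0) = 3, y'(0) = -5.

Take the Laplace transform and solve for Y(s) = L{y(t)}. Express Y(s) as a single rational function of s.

Y(s) = (3*s^3 - 14*s^2 + 1)/(s^4 - 3*s^3 - 4*s^2)

Laplace-transform each side.
With L{y''} = s^2 Y - s·y(0) - y'(0) and L{y'} = sY - y(0), with y(0) = 3, y'(0) = -5: the LHS transforms to (s^2 - 3*s - 4)Y - (3*s - 14).
The right side is L{t} = s^(-2).
So (s^2 - 3*s - 4)Y = s^(-2) + (3*s - 14).
Solve for Y(s) and write it as one ratio of polynomials.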